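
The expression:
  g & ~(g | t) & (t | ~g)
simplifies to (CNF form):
False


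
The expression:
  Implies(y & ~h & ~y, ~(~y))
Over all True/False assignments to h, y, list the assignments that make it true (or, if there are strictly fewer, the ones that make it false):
is always true.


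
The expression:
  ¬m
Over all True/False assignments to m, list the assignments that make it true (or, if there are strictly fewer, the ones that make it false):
is true only for:
  m=False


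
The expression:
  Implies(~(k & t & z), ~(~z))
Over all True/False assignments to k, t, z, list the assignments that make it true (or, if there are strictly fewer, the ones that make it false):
is true only for:
  k=False, t=False, z=True;
  k=False, t=True, z=True;
  k=True, t=False, z=True;
  k=True, t=True, z=True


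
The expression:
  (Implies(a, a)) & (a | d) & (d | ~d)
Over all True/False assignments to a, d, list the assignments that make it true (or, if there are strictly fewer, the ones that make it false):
is false only for:
  a=False, d=False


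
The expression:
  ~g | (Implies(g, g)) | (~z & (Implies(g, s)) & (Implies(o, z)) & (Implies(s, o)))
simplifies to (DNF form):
True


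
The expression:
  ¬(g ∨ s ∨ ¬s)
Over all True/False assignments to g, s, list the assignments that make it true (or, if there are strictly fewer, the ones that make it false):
is never true.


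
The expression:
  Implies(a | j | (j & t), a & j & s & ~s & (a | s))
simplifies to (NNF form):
~a & ~j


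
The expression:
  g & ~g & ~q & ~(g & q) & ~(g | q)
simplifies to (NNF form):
False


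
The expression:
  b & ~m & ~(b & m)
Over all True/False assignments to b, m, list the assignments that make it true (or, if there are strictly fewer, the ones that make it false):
is true only for:
  b=True, m=False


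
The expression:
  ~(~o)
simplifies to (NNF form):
o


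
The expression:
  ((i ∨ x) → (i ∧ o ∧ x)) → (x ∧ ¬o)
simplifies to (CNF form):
(i ∨ x) ∧ (¬i ∨ ¬o ∨ ¬x)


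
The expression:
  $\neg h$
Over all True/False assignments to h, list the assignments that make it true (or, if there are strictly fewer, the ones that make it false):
is true only for:
  h=False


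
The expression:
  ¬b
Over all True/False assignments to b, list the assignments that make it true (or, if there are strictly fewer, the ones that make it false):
is true only for:
  b=False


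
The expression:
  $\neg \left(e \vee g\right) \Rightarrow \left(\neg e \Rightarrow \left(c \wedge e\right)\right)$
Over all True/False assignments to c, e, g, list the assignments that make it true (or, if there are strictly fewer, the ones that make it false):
is false only for:
  c=False, e=False, g=False;
  c=True, e=False, g=False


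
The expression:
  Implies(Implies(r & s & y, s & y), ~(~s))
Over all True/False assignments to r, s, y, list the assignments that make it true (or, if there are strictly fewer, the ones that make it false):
is true only for:
  r=False, s=True, y=False;
  r=False, s=True, y=True;
  r=True, s=True, y=False;
  r=True, s=True, y=True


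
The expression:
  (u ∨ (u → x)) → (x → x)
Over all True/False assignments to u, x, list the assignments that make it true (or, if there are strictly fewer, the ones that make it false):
is always true.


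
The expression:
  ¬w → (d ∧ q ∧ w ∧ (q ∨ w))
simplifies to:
w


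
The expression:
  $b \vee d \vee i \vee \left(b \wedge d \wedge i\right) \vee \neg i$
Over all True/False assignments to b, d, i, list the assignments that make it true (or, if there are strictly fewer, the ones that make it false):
is always true.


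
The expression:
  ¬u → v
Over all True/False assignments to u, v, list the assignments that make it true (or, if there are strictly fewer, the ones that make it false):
is false only for:
  u=False, v=False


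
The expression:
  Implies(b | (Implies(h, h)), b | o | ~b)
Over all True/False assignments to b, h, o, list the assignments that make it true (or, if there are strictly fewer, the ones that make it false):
is always true.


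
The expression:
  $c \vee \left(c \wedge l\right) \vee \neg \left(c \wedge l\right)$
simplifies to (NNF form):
$\text{True}$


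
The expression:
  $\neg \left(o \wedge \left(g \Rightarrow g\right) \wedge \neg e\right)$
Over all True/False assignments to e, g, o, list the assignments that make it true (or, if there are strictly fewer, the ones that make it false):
is false only for:
  e=False, g=False, o=True;
  e=False, g=True, o=True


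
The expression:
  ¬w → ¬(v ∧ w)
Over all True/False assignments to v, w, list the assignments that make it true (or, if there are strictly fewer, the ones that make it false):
is always true.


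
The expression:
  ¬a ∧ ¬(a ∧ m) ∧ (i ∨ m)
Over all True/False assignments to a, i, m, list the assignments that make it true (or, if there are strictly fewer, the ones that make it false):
is true only for:
  a=False, i=False, m=True;
  a=False, i=True, m=False;
  a=False, i=True, m=True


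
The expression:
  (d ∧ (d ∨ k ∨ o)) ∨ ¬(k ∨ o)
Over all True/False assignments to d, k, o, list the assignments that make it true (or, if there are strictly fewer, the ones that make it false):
is false only for:
  d=False, k=False, o=True;
  d=False, k=True, o=False;
  d=False, k=True, o=True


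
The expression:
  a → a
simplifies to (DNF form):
True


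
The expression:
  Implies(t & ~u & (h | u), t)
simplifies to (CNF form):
True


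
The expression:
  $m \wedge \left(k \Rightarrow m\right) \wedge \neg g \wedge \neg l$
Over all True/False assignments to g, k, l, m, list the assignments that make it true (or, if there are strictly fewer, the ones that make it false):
is true only for:
  g=False, k=False, l=False, m=True;
  g=False, k=True, l=False, m=True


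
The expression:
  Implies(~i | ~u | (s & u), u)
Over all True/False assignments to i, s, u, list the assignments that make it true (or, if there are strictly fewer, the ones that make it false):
is true only for:
  i=False, s=False, u=True;
  i=False, s=True, u=True;
  i=True, s=False, u=True;
  i=True, s=True, u=True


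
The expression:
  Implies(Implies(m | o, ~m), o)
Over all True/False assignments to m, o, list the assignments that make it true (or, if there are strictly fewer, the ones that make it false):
is false only for:
  m=False, o=False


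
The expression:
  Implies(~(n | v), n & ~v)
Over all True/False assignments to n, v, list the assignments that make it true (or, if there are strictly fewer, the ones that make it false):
is false only for:
  n=False, v=False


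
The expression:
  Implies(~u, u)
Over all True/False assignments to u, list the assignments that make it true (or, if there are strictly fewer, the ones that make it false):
is true only for:
  u=True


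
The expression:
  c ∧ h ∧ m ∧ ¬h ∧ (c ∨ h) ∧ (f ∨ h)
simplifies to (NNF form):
False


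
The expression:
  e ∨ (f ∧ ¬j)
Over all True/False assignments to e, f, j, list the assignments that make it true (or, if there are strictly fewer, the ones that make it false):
is false only for:
  e=False, f=False, j=False;
  e=False, f=False, j=True;
  e=False, f=True, j=True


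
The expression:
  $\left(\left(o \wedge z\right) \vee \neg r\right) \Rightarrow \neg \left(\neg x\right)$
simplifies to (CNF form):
$\left(r \vee x\right) \wedge \left(x \vee \neg o \vee \neg z\right)$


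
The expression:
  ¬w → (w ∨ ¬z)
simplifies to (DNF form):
w ∨ ¬z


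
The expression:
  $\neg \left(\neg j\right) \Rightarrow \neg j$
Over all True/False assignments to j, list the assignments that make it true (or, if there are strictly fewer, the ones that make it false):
is true only for:
  j=False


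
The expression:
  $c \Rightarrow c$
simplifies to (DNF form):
$\text{True}$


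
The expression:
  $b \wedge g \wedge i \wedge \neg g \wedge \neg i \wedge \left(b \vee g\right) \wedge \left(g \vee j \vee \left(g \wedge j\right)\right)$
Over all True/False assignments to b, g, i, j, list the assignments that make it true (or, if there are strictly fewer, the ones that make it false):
is never true.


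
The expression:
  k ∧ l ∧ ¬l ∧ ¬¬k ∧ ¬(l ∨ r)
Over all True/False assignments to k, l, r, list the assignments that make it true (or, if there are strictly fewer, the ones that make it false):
is never true.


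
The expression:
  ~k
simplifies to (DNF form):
~k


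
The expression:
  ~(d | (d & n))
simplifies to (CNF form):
~d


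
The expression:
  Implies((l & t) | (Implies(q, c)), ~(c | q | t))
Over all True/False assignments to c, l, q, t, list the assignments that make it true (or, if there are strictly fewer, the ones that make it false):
is true only for:
  c=False, l=False, q=False, t=False;
  c=False, l=False, q=True, t=False;
  c=False, l=False, q=True, t=True;
  c=False, l=True, q=False, t=False;
  c=False, l=True, q=True, t=False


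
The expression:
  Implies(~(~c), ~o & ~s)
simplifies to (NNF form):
~c | (~o & ~s)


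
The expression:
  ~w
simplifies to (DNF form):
~w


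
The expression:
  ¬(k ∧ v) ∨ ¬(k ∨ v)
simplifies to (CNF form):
¬k ∨ ¬v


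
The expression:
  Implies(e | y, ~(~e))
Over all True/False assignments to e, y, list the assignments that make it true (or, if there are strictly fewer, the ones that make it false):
is false only for:
  e=False, y=True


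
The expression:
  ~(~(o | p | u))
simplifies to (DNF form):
o | p | u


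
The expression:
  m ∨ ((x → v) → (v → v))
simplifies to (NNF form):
True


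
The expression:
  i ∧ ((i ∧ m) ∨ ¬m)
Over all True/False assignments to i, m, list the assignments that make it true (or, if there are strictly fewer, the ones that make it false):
is true only for:
  i=True, m=False;
  i=True, m=True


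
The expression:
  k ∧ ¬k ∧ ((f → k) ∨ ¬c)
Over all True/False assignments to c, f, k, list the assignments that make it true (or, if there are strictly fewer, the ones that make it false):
is never true.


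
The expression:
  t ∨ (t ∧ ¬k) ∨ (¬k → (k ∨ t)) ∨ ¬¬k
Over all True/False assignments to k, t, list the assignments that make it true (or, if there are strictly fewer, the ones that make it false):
is false only for:
  k=False, t=False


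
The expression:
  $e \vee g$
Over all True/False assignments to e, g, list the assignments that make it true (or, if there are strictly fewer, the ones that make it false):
is false only for:
  e=False, g=False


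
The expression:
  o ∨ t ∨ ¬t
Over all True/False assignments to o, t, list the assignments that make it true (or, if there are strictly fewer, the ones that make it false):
is always true.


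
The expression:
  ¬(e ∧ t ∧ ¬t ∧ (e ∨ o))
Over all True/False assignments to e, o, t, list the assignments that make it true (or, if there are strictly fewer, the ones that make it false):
is always true.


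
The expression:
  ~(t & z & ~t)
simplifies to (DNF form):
True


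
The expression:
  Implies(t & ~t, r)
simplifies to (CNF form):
True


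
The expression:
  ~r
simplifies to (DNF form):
~r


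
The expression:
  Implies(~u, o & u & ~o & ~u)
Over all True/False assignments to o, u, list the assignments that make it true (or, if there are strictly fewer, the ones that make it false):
is true only for:
  o=False, u=True;
  o=True, u=True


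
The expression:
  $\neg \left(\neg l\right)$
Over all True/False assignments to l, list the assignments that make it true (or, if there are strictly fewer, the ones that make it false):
is true only for:
  l=True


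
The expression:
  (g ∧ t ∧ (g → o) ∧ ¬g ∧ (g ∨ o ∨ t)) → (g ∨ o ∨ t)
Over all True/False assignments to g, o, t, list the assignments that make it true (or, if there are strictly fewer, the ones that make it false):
is always true.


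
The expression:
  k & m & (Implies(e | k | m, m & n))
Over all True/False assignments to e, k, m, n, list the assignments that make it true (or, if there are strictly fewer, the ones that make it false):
is true only for:
  e=False, k=True, m=True, n=True;
  e=True, k=True, m=True, n=True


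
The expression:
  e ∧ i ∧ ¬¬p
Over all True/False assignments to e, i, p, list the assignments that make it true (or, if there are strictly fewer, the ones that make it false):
is true only for:
  e=True, i=True, p=True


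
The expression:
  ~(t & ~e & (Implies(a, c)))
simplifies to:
e | ~t | (a & ~c)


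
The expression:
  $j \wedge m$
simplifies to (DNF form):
$j \wedge m$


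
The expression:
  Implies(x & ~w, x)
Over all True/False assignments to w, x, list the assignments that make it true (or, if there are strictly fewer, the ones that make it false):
is always true.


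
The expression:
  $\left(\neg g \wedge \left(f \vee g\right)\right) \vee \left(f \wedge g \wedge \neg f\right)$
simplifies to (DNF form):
$f \wedge \neg g$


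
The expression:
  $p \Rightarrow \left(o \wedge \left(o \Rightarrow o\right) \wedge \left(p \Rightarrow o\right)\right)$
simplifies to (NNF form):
$o \vee \neg p$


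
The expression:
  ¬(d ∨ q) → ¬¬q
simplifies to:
d ∨ q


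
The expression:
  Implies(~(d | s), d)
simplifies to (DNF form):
d | s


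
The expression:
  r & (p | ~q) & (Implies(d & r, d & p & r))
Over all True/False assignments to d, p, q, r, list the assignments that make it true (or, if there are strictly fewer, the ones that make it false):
is true only for:
  d=False, p=False, q=False, r=True;
  d=False, p=True, q=False, r=True;
  d=False, p=True, q=True, r=True;
  d=True, p=True, q=False, r=True;
  d=True, p=True, q=True, r=True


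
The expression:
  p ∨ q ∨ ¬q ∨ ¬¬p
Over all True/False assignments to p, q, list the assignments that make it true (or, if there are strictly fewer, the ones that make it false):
is always true.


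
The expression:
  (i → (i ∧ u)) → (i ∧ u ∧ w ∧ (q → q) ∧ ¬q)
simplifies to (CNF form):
i ∧ (w ∨ ¬u) ∧ (¬q ∨ ¬u)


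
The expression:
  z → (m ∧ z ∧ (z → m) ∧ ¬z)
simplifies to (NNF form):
¬z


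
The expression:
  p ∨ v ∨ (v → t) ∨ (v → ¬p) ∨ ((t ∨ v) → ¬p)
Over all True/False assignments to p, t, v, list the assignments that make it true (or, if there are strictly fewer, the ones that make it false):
is always true.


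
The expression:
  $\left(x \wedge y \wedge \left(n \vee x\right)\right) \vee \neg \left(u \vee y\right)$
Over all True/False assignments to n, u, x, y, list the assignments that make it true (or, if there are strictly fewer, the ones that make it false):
is true only for:
  n=False, u=False, x=False, y=False;
  n=False, u=False, x=True, y=False;
  n=False, u=False, x=True, y=True;
  n=False, u=True, x=True, y=True;
  n=True, u=False, x=False, y=False;
  n=True, u=False, x=True, y=False;
  n=True, u=False, x=True, y=True;
  n=True, u=True, x=True, y=True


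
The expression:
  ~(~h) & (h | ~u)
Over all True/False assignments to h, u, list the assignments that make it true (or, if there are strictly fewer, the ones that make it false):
is true only for:
  h=True, u=False;
  h=True, u=True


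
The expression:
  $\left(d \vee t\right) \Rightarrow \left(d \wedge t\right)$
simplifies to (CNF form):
$\left(d \vee \neg t\right) \wedge \left(t \vee \neg d\right)$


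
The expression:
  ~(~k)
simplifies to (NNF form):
k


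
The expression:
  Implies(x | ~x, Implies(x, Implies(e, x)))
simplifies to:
True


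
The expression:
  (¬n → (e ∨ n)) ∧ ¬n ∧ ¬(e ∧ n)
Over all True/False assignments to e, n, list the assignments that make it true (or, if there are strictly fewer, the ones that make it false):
is true only for:
  e=True, n=False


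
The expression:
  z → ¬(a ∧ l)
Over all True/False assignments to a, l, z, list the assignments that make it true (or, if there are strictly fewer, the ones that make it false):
is false only for:
  a=True, l=True, z=True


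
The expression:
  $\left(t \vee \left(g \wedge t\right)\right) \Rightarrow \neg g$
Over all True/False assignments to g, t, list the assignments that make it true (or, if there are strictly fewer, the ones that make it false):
is false only for:
  g=True, t=True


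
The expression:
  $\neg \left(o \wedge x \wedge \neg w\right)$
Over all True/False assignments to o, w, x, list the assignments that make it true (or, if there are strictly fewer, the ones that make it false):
is false only for:
  o=True, w=False, x=True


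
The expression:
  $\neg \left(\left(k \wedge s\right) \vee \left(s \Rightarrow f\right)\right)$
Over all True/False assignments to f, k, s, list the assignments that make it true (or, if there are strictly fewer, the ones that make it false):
is true only for:
  f=False, k=False, s=True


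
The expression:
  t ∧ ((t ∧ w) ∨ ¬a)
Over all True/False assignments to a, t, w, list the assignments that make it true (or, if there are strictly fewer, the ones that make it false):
is true only for:
  a=False, t=True, w=False;
  a=False, t=True, w=True;
  a=True, t=True, w=True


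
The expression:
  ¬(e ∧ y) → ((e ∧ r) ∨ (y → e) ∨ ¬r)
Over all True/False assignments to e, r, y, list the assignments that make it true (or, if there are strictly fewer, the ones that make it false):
is false only for:
  e=False, r=True, y=True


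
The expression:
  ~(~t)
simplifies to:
t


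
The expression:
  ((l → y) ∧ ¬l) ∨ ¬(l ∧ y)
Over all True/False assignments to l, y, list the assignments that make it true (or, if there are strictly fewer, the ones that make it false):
is false only for:
  l=True, y=True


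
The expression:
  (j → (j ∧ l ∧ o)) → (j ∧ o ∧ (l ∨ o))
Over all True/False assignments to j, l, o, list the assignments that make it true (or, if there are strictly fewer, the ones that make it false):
is true only for:
  j=True, l=False, o=False;
  j=True, l=False, o=True;
  j=True, l=True, o=False;
  j=True, l=True, o=True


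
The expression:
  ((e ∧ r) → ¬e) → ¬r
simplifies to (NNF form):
e ∨ ¬r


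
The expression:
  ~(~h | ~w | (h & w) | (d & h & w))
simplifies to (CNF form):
False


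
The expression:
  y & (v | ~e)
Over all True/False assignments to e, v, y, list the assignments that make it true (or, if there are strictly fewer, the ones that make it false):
is true only for:
  e=False, v=False, y=True;
  e=False, v=True, y=True;
  e=True, v=True, y=True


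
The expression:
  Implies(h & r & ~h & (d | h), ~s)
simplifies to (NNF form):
True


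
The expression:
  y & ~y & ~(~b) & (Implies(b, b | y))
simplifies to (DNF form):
False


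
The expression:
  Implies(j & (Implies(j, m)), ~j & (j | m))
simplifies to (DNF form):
~j | ~m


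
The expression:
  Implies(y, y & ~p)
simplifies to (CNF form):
~p | ~y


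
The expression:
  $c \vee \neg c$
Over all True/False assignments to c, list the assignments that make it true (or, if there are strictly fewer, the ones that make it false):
is always true.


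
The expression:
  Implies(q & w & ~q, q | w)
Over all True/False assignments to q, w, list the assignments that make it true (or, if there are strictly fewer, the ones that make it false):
is always true.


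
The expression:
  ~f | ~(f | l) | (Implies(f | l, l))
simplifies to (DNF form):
l | ~f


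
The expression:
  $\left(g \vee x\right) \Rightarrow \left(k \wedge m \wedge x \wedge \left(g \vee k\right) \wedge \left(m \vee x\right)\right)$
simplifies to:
$\left(\neg g \wedge \neg x\right) \vee \left(k \wedge m \wedge x\right)$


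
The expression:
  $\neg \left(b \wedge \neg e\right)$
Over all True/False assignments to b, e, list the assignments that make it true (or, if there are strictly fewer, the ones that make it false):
is false only for:
  b=True, e=False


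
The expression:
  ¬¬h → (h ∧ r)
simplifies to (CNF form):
r ∨ ¬h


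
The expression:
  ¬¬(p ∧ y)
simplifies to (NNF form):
p ∧ y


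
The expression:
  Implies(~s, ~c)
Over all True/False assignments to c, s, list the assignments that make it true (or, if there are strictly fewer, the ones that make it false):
is false only for:
  c=True, s=False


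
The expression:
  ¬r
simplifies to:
¬r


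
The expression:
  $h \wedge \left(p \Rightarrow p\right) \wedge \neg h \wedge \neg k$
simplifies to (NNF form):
$\text{False}$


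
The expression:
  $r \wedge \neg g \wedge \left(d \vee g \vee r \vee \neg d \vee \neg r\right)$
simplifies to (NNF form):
$r \wedge \neg g$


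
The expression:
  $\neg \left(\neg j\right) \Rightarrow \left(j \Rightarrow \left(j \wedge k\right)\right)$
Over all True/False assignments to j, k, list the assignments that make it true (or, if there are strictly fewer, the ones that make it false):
is false only for:
  j=True, k=False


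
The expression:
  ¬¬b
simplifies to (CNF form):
b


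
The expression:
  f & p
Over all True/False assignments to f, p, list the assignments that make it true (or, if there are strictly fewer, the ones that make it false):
is true only for:
  f=True, p=True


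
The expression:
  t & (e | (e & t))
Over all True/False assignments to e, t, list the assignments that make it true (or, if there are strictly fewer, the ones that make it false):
is true only for:
  e=True, t=True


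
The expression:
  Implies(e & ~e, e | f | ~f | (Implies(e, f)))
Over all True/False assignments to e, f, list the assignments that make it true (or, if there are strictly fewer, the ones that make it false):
is always true.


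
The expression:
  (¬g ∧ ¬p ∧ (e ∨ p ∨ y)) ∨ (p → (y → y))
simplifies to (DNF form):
True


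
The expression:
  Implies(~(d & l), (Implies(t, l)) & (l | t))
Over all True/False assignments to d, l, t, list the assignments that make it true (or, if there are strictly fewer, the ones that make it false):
is true only for:
  d=False, l=True, t=False;
  d=False, l=True, t=True;
  d=True, l=True, t=False;
  d=True, l=True, t=True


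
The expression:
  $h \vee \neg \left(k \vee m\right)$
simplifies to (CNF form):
$\left(h \vee \neg k\right) \wedge \left(h \vee \neg m\right)$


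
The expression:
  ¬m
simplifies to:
¬m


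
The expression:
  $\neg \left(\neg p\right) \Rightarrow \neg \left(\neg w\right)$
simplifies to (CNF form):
$w \vee \neg p$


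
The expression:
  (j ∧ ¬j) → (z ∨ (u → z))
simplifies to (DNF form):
True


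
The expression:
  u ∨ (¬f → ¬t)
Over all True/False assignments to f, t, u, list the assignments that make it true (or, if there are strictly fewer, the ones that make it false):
is false only for:
  f=False, t=True, u=False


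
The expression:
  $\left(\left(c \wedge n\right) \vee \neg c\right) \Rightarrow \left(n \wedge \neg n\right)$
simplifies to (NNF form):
$c \wedge \neg n$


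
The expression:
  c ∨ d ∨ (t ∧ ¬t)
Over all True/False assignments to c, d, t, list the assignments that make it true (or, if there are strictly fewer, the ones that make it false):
is false only for:
  c=False, d=False, t=False;
  c=False, d=False, t=True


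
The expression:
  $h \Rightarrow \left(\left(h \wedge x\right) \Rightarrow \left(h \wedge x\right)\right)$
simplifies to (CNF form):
$\text{True}$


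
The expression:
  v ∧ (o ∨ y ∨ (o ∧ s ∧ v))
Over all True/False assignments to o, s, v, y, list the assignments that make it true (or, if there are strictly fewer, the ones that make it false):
is true only for:
  o=False, s=False, v=True, y=True;
  o=False, s=True, v=True, y=True;
  o=True, s=False, v=True, y=False;
  o=True, s=False, v=True, y=True;
  o=True, s=True, v=True, y=False;
  o=True, s=True, v=True, y=True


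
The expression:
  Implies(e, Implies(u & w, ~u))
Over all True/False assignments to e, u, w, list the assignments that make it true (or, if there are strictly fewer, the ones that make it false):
is false only for:
  e=True, u=True, w=True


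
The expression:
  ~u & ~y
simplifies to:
~u & ~y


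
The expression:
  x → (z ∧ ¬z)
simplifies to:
¬x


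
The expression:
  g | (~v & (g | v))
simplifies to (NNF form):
g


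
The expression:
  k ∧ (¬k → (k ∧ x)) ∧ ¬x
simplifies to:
k ∧ ¬x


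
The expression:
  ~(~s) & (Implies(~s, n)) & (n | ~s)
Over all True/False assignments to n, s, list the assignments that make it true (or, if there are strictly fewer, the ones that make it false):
is true only for:
  n=True, s=True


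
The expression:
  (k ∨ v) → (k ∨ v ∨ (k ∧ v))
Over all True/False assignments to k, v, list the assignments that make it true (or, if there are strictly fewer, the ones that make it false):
is always true.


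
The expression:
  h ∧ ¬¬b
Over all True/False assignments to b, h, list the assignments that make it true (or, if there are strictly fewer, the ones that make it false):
is true only for:
  b=True, h=True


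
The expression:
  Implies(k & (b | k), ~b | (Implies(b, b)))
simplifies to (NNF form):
True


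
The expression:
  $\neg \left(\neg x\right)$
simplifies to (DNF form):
$x$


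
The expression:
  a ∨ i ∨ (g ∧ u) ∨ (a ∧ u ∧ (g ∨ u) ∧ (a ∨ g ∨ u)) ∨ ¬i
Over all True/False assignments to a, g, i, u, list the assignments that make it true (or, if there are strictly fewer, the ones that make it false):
is always true.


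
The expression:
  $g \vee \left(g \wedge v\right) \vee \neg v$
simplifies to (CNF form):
$g \vee \neg v$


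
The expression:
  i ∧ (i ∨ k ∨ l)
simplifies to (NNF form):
i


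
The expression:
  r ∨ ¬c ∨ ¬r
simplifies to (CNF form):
True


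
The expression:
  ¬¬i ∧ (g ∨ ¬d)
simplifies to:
i ∧ (g ∨ ¬d)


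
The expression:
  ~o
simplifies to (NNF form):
~o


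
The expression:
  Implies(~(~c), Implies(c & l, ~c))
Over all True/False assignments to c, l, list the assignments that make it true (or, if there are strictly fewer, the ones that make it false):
is false only for:
  c=True, l=True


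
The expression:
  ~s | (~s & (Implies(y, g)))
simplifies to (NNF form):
~s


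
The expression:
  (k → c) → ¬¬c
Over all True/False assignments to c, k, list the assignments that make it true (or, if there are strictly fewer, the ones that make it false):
is false only for:
  c=False, k=False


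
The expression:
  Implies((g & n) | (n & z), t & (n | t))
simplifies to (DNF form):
t | ~n | (~g & ~z)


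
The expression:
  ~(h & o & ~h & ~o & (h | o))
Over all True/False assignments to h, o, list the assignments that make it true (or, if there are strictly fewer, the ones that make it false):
is always true.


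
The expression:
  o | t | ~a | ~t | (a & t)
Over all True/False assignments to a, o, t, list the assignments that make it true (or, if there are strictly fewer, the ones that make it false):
is always true.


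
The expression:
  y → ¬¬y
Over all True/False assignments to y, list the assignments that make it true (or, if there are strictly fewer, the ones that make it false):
is always true.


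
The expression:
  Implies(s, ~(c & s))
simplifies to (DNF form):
~c | ~s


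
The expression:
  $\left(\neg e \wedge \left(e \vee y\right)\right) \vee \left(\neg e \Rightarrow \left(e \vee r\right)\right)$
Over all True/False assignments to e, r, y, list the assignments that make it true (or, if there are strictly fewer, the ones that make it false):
is false only for:
  e=False, r=False, y=False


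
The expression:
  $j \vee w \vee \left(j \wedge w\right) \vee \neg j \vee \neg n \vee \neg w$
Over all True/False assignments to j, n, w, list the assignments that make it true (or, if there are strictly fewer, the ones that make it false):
is always true.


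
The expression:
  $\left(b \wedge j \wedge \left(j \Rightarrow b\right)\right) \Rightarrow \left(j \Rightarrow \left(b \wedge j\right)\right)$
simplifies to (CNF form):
$\text{True}$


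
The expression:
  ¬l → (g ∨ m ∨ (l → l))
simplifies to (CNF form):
True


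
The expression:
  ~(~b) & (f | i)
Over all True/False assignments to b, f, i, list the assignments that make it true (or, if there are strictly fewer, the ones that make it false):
is true only for:
  b=True, f=False, i=True;
  b=True, f=True, i=False;
  b=True, f=True, i=True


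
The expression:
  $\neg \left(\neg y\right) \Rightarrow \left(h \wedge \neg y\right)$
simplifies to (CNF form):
$\neg y$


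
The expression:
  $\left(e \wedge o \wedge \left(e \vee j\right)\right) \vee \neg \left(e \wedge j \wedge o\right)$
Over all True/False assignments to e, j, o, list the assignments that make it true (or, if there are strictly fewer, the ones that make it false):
is always true.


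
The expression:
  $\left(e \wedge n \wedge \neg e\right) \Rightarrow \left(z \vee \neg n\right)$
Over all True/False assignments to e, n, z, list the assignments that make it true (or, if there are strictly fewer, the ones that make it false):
is always true.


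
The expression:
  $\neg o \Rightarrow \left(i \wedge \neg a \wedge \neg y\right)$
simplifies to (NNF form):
$o \vee \left(i \wedge \neg a \wedge \neg y\right)$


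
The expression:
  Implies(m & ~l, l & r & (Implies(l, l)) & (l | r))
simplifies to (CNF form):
l | ~m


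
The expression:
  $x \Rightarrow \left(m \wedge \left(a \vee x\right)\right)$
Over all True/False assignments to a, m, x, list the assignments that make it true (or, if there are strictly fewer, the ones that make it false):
is false only for:
  a=False, m=False, x=True;
  a=True, m=False, x=True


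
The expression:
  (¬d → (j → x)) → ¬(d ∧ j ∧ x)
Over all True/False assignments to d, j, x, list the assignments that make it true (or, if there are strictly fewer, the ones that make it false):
is false only for:
  d=True, j=True, x=True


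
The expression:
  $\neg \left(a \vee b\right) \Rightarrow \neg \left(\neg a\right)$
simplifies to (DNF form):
$a \vee b$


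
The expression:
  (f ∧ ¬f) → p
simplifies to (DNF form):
True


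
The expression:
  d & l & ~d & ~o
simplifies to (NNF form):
False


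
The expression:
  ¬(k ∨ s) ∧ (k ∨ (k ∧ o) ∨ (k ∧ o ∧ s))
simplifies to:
False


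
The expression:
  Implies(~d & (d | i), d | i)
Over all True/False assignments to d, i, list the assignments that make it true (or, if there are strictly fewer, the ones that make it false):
is always true.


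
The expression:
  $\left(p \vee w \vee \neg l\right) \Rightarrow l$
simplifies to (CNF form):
$l$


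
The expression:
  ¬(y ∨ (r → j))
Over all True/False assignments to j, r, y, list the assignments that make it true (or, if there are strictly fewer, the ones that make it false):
is true only for:
  j=False, r=True, y=False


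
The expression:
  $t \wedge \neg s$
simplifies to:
$t \wedge \neg s$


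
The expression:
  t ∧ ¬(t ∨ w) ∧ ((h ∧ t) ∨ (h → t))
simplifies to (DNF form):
False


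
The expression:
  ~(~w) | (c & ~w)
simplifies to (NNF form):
c | w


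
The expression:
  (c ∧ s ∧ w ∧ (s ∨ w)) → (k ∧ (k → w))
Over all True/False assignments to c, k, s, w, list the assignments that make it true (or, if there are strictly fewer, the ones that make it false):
is false only for:
  c=True, k=False, s=True, w=True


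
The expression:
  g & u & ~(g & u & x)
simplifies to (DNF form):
g & u & ~x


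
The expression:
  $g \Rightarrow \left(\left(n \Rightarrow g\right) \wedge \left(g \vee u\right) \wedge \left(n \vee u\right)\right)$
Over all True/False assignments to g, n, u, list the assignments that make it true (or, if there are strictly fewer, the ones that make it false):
is false only for:
  g=True, n=False, u=False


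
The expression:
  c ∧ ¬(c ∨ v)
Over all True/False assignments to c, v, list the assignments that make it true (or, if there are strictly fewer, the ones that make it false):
is never true.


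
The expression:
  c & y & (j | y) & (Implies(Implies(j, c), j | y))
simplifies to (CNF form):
c & y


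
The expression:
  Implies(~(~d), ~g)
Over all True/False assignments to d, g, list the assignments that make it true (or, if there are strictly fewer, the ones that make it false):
is false only for:
  d=True, g=True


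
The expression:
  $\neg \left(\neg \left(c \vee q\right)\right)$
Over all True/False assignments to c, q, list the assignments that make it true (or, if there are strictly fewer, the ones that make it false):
is false only for:
  c=False, q=False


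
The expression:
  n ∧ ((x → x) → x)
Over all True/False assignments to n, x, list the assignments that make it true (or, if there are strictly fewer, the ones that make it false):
is true only for:
  n=True, x=True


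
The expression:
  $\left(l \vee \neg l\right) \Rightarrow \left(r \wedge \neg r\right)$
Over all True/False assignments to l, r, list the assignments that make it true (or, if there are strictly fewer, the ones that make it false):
is never true.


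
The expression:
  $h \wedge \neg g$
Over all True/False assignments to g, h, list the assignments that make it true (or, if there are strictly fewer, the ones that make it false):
is true only for:
  g=False, h=True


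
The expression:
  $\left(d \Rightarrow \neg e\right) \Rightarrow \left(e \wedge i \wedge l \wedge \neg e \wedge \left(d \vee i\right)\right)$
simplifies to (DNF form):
$d \wedge e$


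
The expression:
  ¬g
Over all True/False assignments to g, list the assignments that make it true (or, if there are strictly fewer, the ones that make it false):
is true only for:
  g=False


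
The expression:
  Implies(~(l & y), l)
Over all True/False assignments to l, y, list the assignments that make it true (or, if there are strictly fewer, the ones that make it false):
is true only for:
  l=True, y=False;
  l=True, y=True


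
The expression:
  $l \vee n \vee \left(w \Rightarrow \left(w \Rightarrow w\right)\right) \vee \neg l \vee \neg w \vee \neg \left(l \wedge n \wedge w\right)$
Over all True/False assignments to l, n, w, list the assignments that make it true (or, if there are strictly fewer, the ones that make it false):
is always true.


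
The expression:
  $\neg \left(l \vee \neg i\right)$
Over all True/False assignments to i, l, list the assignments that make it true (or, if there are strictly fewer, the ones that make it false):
is true only for:
  i=True, l=False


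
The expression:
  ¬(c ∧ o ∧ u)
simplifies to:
¬c ∨ ¬o ∨ ¬u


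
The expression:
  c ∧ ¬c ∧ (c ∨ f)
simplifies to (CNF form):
False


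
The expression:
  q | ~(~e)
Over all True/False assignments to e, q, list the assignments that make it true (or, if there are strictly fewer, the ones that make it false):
is false only for:
  e=False, q=False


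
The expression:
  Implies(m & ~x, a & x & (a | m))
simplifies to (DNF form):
x | ~m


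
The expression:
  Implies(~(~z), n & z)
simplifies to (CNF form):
n | ~z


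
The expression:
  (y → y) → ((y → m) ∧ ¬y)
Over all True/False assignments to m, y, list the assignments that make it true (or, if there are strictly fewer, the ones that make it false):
is true only for:
  m=False, y=False;
  m=True, y=False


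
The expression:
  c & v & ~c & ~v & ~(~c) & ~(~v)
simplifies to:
False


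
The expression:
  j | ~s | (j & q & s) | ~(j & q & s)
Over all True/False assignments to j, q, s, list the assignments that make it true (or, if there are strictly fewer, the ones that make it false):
is always true.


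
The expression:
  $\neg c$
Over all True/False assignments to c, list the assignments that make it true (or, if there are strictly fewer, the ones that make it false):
is true only for:
  c=False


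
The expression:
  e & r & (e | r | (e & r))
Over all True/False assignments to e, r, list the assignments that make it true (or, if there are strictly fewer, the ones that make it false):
is true only for:
  e=True, r=True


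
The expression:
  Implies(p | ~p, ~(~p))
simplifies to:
p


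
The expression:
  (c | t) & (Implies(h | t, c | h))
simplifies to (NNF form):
c | (h & t)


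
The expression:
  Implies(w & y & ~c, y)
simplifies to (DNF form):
True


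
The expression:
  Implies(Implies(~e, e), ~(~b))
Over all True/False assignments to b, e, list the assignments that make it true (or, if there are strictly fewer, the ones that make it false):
is false only for:
  b=False, e=True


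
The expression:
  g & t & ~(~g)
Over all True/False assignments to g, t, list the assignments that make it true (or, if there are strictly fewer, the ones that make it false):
is true only for:
  g=True, t=True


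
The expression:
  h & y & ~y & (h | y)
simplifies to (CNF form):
False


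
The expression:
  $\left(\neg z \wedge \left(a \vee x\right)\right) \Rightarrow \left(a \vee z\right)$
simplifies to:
$a \vee z \vee \neg x$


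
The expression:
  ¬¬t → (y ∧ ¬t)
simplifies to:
¬t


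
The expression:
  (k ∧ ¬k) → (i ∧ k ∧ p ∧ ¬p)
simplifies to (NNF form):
True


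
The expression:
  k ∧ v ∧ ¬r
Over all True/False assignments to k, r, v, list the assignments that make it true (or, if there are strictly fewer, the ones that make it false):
is true only for:
  k=True, r=False, v=True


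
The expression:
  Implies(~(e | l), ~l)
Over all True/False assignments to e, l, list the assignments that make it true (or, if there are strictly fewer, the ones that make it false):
is always true.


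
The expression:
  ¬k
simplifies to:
¬k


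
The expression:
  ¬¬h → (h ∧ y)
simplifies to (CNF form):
y ∨ ¬h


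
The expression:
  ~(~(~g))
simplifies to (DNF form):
~g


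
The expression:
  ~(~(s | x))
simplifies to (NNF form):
s | x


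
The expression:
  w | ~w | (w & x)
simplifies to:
True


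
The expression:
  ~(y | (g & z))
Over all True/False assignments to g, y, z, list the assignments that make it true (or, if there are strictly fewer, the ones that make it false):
is true only for:
  g=False, y=False, z=False;
  g=False, y=False, z=True;
  g=True, y=False, z=False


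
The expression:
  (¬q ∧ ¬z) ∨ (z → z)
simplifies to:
True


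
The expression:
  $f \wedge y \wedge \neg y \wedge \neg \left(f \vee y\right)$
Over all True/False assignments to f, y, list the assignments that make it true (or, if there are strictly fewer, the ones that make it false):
is never true.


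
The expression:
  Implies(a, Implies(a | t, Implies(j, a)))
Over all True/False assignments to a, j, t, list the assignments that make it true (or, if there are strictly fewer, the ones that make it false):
is always true.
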